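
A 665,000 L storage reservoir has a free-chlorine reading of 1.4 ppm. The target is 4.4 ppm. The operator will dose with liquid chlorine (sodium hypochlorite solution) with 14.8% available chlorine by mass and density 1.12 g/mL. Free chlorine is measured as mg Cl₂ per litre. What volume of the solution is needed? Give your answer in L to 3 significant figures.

Chlorine deficit: 4.4 − 1.4 = 3 ppm = 3 mg/L as Cl₂.
Cl₂ equivalent needed: 3 mg/L × 665,000 L = 1,995,000 mg = 1995 g.
Product at 14.8% available chlorine: 1995 / 0.148 = 13,480 g.
Volume at density 1.12 g/mL: 13,480 g ÷ 1.12 g/mL = 12,040 mL.

12.0 L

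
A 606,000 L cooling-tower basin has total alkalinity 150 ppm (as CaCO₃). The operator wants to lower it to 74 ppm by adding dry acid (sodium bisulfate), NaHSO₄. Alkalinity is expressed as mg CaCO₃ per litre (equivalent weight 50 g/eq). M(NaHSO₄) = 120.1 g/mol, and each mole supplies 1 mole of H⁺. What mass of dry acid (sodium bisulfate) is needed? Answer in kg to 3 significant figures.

Alkalinity to neutralize: (150 − 74) = 76 mg/L as CaCO₃ × 606,000 L = 46,060 g as CaCO₃.
Equivalents of H⁺ required: 46,060 ÷ 50 g/eq = 921.1 eq = 921.1 mol NaHSO₄.
Mass of NaHSO₄: 921.1 × 120.1 = 110,600 g.

111 kg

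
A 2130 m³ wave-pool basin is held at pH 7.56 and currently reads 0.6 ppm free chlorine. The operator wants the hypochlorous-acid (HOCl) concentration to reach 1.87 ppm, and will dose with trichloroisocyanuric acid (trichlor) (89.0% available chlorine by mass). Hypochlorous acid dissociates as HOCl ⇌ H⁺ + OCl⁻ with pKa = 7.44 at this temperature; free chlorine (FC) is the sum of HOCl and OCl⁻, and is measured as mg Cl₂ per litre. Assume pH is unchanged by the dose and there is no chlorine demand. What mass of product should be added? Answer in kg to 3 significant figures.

Volume: 2130 m³ = 2,130,000 L.
[OCl⁻]/[HOCl] = 10^(pH − pKa) = 10^(7.56 − 7.44) = 1.318; fraction as HOCl = 1/(1 + 1.318) = 0.4314.
Free chlorine required for 1.87 ppm HOCl: 1.87 / 0.4314 = 4.335 ppm.
FC to add: 4.335 − 0.6 = 3.735 mg/L as Cl₂.
Cl₂ equivalent: 3.735 mg/L × 2,130,000 L = 7956 g.
Product at 89.0% available Cl: 7956 / 0.89 = 8939 g.

8.94 kg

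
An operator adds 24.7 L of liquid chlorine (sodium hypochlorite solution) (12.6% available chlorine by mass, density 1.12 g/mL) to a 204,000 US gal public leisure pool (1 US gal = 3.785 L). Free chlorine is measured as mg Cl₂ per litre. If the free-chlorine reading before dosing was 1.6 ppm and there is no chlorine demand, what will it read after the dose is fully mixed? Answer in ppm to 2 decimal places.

Volume: 204,000 US gal × 3.785 L/gal = 772,140 L.
Mass of solution: 24.7 L × 1000 mL/L × 1.12 g/mL = 27,660 g.
Available chlorine delivered: 27,660 g × 0.126 = 3486 g as Cl₂.
Concentration rise: 3486 g / 772,140 L = 4.514 mg/L = 4.51 ppm.
Final FC: 1.6 + 4.51 = 6.11 ppm.

6.11 ppm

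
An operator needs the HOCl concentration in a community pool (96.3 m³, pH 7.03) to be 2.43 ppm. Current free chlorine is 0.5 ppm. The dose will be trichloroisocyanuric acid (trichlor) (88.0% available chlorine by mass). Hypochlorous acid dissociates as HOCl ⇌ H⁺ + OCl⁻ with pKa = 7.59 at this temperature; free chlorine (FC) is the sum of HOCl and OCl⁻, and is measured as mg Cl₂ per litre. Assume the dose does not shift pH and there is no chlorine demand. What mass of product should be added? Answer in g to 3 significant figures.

Volume: 96.3 m³ = 96,300 L.
[OCl⁻]/[HOCl] = 10^(pH − pKa) = 10^(7.03 − 7.59) = 0.2754; fraction as HOCl = 1/(1 + 0.2754) = 0.7841.
Free chlorine required for 2.43 ppm HOCl: 2.43 / 0.7841 = 3.099 ppm.
FC to add: 3.099 − 0.5 = 2.599 mg/L as Cl₂.
Cl₂ equivalent: 2.599 mg/L × 96,300 L = 250.3 g.
Product at 88.0% available Cl: 250.3 / 0.88 = 284.4 g.

284 g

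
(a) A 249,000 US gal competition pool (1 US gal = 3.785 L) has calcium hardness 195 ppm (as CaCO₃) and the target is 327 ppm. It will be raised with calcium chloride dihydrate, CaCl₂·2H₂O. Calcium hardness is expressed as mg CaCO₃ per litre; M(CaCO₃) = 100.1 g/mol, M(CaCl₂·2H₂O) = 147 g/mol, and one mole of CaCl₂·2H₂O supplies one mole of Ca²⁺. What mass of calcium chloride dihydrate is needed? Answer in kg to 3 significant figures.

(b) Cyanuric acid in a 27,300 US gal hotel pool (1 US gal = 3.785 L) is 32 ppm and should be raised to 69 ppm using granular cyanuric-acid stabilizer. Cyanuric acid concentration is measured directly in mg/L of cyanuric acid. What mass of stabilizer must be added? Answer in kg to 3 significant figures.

(a) Volume: 249,000 US gal × 3.785 L/gal = 942,465 L.
(a) Hardness to add: (327 − 195) = 132 mg/L as CaCO₃ × 942,465 L = 124,400 g as CaCO₃.
(a) Moles of Ca²⁺ (1 mol Ca²⁺ ≡ 1 mol CaCO₃): 124,400 / 100.1 g/mol = 1243 mol.
(a) Mass of CaCl₂·2H₂O: 1243 × 147 = 182,700 g.

(b) Volume: 27,300 US gal × 3.785 L/gal = 103,330 L.
(b) CYA to add: (69 − 32) = 37 mg/L × 103,330 L = 3823 g cyanuric acid.

(a) 183 kg; (b) 3.82 kg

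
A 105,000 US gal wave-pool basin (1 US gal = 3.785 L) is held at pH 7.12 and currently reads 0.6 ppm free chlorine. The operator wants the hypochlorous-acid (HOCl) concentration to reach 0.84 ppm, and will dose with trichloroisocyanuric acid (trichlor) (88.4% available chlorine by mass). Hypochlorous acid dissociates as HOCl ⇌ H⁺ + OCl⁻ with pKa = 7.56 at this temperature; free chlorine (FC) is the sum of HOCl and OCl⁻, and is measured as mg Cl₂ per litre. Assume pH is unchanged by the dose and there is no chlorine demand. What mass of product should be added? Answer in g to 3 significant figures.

Volume: 105,000 US gal × 3.785 L/gal = 397,425 L.
[OCl⁻]/[HOCl] = 10^(pH − pKa) = 10^(7.12 − 7.56) = 0.3631; fraction as HOCl = 1/(1 + 0.3631) = 0.7336.
Free chlorine required for 0.84 ppm HOCl: 0.84 / 0.7336 = 1.145 ppm.
FC to add: 1.145 − 0.6 = 0.545 mg/L as Cl₂.
Cl₂ equivalent: 0.545 mg/L × 397,425 L = 216.6 g.
Product at 88.4% available Cl: 216.6 / 0.884 = 245 g.

245 g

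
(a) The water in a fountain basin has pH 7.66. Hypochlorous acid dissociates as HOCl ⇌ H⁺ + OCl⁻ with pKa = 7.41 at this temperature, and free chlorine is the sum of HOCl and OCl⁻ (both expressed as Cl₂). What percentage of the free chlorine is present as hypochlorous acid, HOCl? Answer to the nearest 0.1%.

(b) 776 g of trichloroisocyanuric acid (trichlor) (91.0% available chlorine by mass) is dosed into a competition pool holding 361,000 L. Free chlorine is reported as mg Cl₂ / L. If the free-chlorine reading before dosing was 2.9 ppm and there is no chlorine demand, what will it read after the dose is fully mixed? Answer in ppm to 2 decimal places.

(a) 36.0%; (b) 4.86 ppm

(a) [OCl⁻]/[HOCl] = 10^(pH − pKa) = 10^(7.66 − 7.41) = 10^0.25 = 1.778.
(a) Fraction as HOCl = 1 / (1 + 1.778) = 0.3599.

(b) Available chlorine delivered: 776 g × 0.91 = 706.2 g as Cl₂.
(b) Concentration rise: 706.2 g / 361,000 L = 1.956 mg/L = 1.96 ppm.
(b) Final FC: 2.9 + 1.96 = 4.86 ppm.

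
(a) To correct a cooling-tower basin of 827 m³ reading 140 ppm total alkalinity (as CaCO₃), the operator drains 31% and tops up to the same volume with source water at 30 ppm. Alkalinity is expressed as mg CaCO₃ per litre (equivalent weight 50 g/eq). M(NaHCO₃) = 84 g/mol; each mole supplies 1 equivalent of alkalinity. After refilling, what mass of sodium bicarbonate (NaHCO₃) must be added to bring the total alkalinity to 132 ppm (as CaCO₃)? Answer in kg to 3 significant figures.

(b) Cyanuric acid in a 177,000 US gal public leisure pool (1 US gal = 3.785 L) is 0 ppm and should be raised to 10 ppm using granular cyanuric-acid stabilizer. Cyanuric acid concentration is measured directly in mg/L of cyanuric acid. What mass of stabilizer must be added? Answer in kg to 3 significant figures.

(a) 36.3 kg; (b) 6.70 kg

(a) Volume: 827 m³ = 827,000 L.
(a) After draining 31% and refilling: 140 × 0.69 + 30 × 0.31 = 105.9 ppm.
(a) Deficit to target: 132 − 105.9 = 26.1 mg/L.
(a) As CaCO₃: 26.1 mg/L × 827,000 L = 21,580 g; ÷ 50 g/eq ÷ 1 = 431.7 mol NaHCO₃.
(a) Mass: 431.7 × 84 = 36,260 g.

(b) Volume: 177,000 US gal × 3.785 L/gal = 669,945 L.
(b) CYA to add: (10 − 0) = 10 mg/L × 669,945 L = 6699 g cyanuric acid.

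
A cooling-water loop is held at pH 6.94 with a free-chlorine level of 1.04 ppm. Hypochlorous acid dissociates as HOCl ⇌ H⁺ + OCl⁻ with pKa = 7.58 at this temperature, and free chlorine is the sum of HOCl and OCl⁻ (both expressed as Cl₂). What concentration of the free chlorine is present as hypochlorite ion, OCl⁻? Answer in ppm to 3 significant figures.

[OCl⁻]/[HOCl] = 10^(pH − pKa) = 10^(6.94 − 7.58) = 10^-0.64 = 0.2291.
Fraction as HOCl = 1 / (1 + 0.2291) = 0.8136.
OCl⁻ = (1 − 0.8136) × 1.04 ppm = 0.1938 ppm.

0.194 ppm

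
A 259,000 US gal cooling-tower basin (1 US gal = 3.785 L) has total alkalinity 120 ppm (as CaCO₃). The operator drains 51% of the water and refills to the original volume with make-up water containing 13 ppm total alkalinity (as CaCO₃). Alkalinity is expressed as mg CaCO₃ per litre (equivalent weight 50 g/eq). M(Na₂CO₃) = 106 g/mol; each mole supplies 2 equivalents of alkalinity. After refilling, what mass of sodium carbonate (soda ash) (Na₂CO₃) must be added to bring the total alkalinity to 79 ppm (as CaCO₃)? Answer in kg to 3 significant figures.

14.1 kg

Volume: 259,000 US gal × 3.785 L/gal = 980,315 L.
After draining 51% and refilling: 120 × 0.49 + 13 × 0.51 = 65.43 ppm.
Deficit to target: 79 − 65.43 = 13.57 mg/L.
As CaCO₃: 13.57 mg/L × 980,315 L = 13,300 g; ÷ 50 g/eq ÷ 2 = 133 mol Na₂CO₃.
Mass: 133 × 106 = 14,100 g.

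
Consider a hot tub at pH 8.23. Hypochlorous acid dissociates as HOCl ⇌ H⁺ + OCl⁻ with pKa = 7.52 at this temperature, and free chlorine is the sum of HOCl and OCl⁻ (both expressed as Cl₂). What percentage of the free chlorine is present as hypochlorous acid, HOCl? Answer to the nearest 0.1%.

[OCl⁻]/[HOCl] = 10^(pH − pKa) = 10^(8.23 − 7.52) = 10^0.71 = 5.129.
Fraction as HOCl = 1 / (1 + 5.129) = 0.1632.

16.3%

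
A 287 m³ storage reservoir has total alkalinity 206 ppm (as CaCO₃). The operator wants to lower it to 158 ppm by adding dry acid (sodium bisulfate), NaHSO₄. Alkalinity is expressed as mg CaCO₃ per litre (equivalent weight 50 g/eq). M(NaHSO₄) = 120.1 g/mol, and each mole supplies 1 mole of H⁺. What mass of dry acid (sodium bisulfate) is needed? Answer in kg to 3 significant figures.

Volume: 287 m³ = 287,000 L.
Alkalinity to neutralize: (206 − 158) = 48 mg/L as CaCO₃ × 287,000 L = 13,780 g as CaCO₃.
Equivalents of H⁺ required: 13,780 ÷ 50 g/eq = 275.5 eq = 275.5 mol NaHSO₄.
Mass of NaHSO₄: 275.5 × 120.1 = 33,090 g.

33.1 kg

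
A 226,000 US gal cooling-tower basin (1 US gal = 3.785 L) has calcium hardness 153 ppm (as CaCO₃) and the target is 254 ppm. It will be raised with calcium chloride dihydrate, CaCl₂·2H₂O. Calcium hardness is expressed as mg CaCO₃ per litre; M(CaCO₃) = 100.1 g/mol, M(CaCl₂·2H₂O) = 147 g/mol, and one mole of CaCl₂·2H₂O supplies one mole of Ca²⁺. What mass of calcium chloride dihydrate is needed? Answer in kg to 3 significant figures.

Volume: 226,000 US gal × 3.785 L/gal = 855,410 L.
Hardness to add: (254 − 153) = 101 mg/L as CaCO₃ × 855,410 L = 86,400 g as CaCO₃.
Moles of Ca²⁺ (1 mol Ca²⁺ ≡ 1 mol CaCO₃): 86,400 / 100.1 g/mol = 863.1 mol.
Mass of CaCl₂·2H₂O: 863.1 × 147 = 126,900 g.

127 kg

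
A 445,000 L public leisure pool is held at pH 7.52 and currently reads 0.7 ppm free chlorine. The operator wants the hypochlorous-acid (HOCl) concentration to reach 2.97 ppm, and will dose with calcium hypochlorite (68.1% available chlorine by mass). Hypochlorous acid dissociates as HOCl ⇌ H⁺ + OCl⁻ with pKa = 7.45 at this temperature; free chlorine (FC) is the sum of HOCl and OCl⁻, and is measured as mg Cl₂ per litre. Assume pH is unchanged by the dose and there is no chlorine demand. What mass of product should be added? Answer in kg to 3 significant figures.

3.76 kg

[OCl⁻]/[HOCl] = 10^(pH − pKa) = 10^(7.52 − 7.45) = 1.175; fraction as HOCl = 1/(1 + 1.175) = 0.4598.
Free chlorine required for 2.97 ppm HOCl: 2.97 / 0.4598 = 6.459 ppm.
FC to add: 6.459 − 0.7 = 5.759 mg/L as Cl₂.
Cl₂ equivalent: 5.759 mg/L × 445,000 L = 2563 g.
Product at 68.1% available Cl: 2563 / 0.681 = 3764 g.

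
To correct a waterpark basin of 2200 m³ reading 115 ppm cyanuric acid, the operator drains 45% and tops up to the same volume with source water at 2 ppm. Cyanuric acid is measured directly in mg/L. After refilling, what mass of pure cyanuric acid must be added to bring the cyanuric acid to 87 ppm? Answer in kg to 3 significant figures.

50.3 kg

Volume: 2200 m³ = 2,200,000 L.
After draining 45% and refilling: 115 × 0.55 + 2 × 0.45 = 64.15 ppm.
Deficit to target: 87 − 64.15 = 22.85 mg/L.
Mass: 22.85 mg/L × 2,200,000 L = 50,270 g cyanuric acid.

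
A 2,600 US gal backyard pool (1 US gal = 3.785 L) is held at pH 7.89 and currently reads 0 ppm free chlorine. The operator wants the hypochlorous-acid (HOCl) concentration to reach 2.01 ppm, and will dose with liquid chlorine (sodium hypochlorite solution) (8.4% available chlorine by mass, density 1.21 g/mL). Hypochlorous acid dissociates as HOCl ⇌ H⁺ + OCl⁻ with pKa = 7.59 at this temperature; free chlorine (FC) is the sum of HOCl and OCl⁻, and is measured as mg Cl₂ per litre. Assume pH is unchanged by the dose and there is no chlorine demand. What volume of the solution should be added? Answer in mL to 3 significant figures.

Volume: 2,600 US gal × 3.785 L/gal = 9,841 L.
[OCl⁻]/[HOCl] = 10^(pH − pKa) = 10^(7.89 − 7.59) = 1.995; fraction as HOCl = 1/(1 + 1.995) = 0.3339.
Free chlorine required for 2.01 ppm HOCl: 2.01 / 0.3339 = 6.02 ppm.
FC to add: 6.02 − 0 = 6.02 mg/L as Cl₂.
Cl₂ equivalent: 6.02 mg/L × 9,841 L = 59.25 g.
Product at 8.4% available Cl: 59.25 / 0.084 = 705.3 g.
Volume: 705.3 g ÷ 1.21 g/mL = 582.9 mL.

583 mL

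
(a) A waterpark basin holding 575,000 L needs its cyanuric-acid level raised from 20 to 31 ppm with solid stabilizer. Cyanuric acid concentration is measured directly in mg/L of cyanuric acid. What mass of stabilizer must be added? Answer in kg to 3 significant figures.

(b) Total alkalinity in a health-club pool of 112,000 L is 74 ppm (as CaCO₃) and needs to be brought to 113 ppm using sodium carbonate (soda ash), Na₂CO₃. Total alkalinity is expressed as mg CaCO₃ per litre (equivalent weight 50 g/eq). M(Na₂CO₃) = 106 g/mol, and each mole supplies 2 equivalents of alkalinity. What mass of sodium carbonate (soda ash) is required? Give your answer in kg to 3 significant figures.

(a) 6.33 kg; (b) 4.63 kg

(a) CYA to add: (31 − 20) = 11 mg/L × 575,000 L = 6325 g cyanuric acid.

(b) Alkalinity to add: (113 − 74) = 39 mg/L as CaCO₃ × 112,000 L = 4368 g as CaCO₃.
(b) Equivalents: 4368 g ÷ 50 g/eq = 87.36 eq.
(b) Each mole of Na₂CO₃ supplies 2 eq, so 87.36 / 2 = 43.68 mol.
(b) Mass: 43.68 mol × 106 g/mol = 4630 g.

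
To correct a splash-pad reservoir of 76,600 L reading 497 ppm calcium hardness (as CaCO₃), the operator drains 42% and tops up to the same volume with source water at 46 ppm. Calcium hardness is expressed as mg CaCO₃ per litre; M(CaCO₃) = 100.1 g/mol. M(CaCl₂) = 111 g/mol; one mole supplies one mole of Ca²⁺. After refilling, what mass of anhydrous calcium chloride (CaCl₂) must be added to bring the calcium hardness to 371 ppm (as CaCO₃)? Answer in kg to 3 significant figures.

5.39 kg

After draining 42% and refilling: 497 × 0.58 + 46 × 0.42 = 307.58 ppm.
Deficit to target: 371 − 307.58 = 63.42 mg/L.
As CaCO₃: 63.42 mg/L × 76,600 L = 4858 g; ÷ 100.1 = 48.53 mol Ca²⁺.
Mass: 48.53 × 111 = 5387 g.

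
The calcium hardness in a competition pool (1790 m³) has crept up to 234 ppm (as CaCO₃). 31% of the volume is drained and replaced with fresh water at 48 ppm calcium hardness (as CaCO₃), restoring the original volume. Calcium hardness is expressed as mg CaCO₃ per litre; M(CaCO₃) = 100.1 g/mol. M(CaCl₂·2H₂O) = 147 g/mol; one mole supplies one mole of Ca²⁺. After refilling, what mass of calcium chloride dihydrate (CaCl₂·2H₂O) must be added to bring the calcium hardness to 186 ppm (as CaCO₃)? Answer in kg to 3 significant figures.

Volume: 1790 m³ = 1,790,000 L.
After draining 31% and refilling: 234 × 0.69 + 48 × 0.31 = 176.34 ppm.
Deficit to target: 186 − 176.34 = 9.66 mg/L.
As CaCO₃: 9.66 mg/L × 1,790,000 L = 17,290 g; ÷ 100.1 = 172.7 mol Ca²⁺.
Mass: 172.7 × 147 = 25,390 g.

25.4 kg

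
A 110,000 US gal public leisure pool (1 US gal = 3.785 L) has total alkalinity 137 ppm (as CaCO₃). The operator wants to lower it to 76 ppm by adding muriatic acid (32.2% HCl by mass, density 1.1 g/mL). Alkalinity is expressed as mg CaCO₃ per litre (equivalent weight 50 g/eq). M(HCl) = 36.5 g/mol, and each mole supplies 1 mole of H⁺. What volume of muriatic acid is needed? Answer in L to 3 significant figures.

52.3 L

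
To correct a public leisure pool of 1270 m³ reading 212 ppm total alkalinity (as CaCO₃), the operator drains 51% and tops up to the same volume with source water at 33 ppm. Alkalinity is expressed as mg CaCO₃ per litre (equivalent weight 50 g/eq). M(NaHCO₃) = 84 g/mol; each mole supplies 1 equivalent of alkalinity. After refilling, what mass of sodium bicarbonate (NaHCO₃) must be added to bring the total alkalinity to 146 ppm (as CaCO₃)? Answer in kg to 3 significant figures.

54.0 kg

Volume: 1270 m³ = 1,270,000 L.
After draining 51% and refilling: 212 × 0.49 + 33 × 0.51 = 120.71 ppm.
Deficit to target: 146 − 120.71 = 25.29 mg/L.
As CaCO₃: 25.29 mg/L × 1,270,000 L = 32,120 g; ÷ 50 g/eq ÷ 1 = 642.4 mol NaHCO₃.
Mass: 642.4 × 84 = 53,960 g.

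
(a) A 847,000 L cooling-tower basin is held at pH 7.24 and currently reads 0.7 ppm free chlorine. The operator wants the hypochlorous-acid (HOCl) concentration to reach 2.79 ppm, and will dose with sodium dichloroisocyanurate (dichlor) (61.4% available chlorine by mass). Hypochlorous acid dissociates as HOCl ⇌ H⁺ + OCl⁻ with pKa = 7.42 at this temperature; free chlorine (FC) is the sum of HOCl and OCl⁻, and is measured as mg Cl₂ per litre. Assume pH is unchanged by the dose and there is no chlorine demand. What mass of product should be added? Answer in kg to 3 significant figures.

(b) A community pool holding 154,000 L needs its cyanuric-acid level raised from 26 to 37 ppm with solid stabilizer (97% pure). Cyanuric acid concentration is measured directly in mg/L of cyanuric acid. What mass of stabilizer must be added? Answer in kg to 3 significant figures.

(a) 5.43 kg; (b) 1.75 kg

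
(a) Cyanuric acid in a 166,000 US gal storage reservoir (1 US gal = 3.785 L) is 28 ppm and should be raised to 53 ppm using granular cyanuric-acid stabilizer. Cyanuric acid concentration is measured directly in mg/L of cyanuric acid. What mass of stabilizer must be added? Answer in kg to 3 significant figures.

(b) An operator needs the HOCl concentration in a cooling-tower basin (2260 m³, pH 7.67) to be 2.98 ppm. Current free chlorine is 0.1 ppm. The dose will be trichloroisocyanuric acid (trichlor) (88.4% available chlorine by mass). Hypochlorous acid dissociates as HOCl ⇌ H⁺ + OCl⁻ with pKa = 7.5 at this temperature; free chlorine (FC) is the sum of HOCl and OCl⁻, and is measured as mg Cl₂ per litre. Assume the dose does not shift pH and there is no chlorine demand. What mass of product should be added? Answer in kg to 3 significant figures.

(a) Volume: 166,000 US gal × 3.785 L/gal = 628,310 L.
(a) CYA to add: (53 − 28) = 25 mg/L × 628,310 L = 15,710 g cyanuric acid.

(b) Volume: 2260 m³ = 2,260,000 L.
(b) [OCl⁻]/[HOCl] = 10^(pH − pKa) = 10^(7.67 − 7.5) = 1.479; fraction as HOCl = 1/(1 + 1.479) = 0.4034.
(b) Free chlorine required for 2.98 ppm HOCl: 2.98 / 0.4034 = 7.388 ppm.
(b) FC to add: 7.388 − 0.1 = 7.288 mg/L as Cl₂.
(b) Cl₂ equivalent: 7.288 mg/L × 2,260,000 L = 16,470 g.
(b) Product at 88.4% available Cl: 16,470 / 0.884 = 18,630 g.

(a) 15.7 kg; (b) 18.6 kg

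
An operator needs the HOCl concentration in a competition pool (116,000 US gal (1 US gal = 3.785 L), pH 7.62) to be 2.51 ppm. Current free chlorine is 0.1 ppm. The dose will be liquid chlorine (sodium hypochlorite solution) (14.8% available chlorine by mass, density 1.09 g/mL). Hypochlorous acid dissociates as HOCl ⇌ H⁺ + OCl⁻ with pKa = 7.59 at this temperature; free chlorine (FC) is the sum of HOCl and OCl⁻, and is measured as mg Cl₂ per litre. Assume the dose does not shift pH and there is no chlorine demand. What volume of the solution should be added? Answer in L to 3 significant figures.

Volume: 116,000 US gal × 3.785 L/gal = 439,060 L.
[OCl⁻]/[HOCl] = 10^(pH − pKa) = 10^(7.62 − 7.59) = 1.072; fraction as HOCl = 1/(1 + 1.072) = 0.4827.
Free chlorine required for 2.51 ppm HOCl: 2.51 / 0.4827 = 5.2 ppm.
FC to add: 5.2 − 0.1 = 5.1 mg/L as Cl₂.
Cl₂ equivalent: 5.1 mg/L × 439,060 L = 2239 g.
Product at 14.8% available Cl: 2239 / 0.148 = 15,130 g.
Volume: 15,130 g ÷ 1.09 g/mL = 13,880 mL.

13.9 L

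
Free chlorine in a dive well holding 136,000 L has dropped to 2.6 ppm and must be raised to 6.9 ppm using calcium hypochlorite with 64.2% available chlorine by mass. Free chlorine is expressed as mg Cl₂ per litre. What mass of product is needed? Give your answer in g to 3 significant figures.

Chlorine deficit: 6.9 − 2.6 = 4.3 ppm = 4.3 mg/L as Cl₂.
Cl₂ equivalent needed: 4.3 mg/L × 136,000 L = 584,800 mg = 584.8 g.
Product at 64.2% available chlorine: 584.8 / 0.642 = 910.9 g.

911 g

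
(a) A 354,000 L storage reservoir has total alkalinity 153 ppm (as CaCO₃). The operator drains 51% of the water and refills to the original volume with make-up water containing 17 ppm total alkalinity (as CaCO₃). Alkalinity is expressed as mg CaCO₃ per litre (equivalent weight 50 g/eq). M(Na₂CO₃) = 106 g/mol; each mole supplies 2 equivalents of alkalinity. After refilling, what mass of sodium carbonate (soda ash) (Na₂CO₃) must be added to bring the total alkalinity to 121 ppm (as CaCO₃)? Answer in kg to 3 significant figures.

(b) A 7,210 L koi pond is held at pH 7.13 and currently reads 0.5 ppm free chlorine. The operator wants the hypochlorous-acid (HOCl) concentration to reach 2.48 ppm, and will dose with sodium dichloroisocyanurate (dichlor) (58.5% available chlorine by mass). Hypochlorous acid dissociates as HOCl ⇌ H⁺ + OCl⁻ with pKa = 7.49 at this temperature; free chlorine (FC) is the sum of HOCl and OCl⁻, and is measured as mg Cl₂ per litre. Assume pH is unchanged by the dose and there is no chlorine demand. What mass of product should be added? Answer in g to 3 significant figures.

(a) After draining 51% and refilling: 153 × 0.49 + 17 × 0.51 = 83.64 ppm.
(a) Deficit to target: 121 − 83.64 = 37.36 mg/L.
(a) As CaCO₃: 37.36 mg/L × 354,000 L = 13,230 g; ÷ 50 g/eq ÷ 2 = 132.3 mol Na₂CO₃.
(a) Mass: 132.3 × 106 = 14,020 g.

(b) [OCl⁻]/[HOCl] = 10^(pH − pKa) = 10^(7.13 − 7.49) = 0.4365; fraction as HOCl = 1/(1 + 0.4365) = 0.6961.
(b) Free chlorine required for 2.48 ppm HOCl: 2.48 / 0.6961 = 3.563 ppm.
(b) FC to add: 3.563 − 0.5 = 3.063 mg/L as Cl₂.
(b) Cl₂ equivalent: 3.063 mg/L × 7,210 L = 22.08 g.
(b) Product at 58.5% available Cl: 22.08 / 0.585 = 37.75 g.

(a) 14.0 kg; (b) 37.7 g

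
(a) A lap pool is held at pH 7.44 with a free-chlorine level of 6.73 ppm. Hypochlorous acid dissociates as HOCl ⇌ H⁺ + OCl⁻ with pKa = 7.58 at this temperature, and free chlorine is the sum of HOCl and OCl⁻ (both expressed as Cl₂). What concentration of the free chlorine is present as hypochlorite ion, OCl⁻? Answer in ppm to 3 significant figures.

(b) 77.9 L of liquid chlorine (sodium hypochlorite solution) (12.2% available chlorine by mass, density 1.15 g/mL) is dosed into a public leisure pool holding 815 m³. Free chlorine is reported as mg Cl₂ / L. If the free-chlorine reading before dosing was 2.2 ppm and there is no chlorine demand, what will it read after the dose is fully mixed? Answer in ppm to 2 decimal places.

(a) 2.83 ppm; (b) 15.61 ppm

(a) [OCl⁻]/[HOCl] = 10^(pH − pKa) = 10^(7.44 − 7.58) = 10^-0.14 = 0.7244.
(a) Fraction as HOCl = 1 / (1 + 0.7244) = 0.5799.
(a) OCl⁻ = (1 − 0.5799) × 6.73 ppm = 2.827 ppm.

(b) Volume: 815 m³ = 815,000 L.
(b) Mass of solution: 77.9 L × 1000 mL/L × 1.15 g/mL = 89,580 g.
(b) Available chlorine delivered: 89,580 g × 0.122 = 10,930 g as Cl₂.
(b) Concentration rise: 10,930 g / 815,000 L = 13.41 mg/L = 13.41 ppm.
(b) Final FC: 2.2 + 13.41 = 15.61 ppm.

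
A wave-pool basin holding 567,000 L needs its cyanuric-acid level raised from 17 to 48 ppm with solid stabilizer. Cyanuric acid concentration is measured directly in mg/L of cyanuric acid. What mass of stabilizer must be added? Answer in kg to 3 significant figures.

17.6 kg

CYA to add: (48 − 17) = 31 mg/L × 567,000 L = 17,580 g cyanuric acid.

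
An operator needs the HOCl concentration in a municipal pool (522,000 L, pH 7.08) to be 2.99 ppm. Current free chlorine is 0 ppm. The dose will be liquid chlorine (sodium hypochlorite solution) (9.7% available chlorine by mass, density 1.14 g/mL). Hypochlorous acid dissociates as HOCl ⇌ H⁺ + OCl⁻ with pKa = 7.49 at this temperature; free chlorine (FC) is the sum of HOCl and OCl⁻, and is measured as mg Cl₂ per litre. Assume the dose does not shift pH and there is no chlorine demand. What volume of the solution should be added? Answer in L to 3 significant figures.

19.6 L

[OCl⁻]/[HOCl] = 10^(pH − pKa) = 10^(7.08 − 7.49) = 0.389; fraction as HOCl = 1/(1 + 0.389) = 0.7199.
Free chlorine required for 2.99 ppm HOCl: 2.99 / 0.7199 = 4.153 ppm.
FC to add: 4.153 − 0 = 4.153 mg/L as Cl₂.
Cl₂ equivalent: 4.153 mg/L × 522,000 L = 2168 g.
Product at 9.7% available Cl: 2168 / 0.097 = 22,350 g.
Volume: 22,350 g ÷ 1.14 g/mL = 19,610 mL.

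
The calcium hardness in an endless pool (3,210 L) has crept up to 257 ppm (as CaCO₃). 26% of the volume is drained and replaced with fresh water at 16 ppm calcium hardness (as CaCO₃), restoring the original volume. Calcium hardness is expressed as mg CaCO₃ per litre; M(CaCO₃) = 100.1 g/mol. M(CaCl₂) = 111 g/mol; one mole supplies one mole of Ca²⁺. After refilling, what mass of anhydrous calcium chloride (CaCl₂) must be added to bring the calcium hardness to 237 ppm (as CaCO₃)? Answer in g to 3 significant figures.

After draining 26% and refilling: 257 × 0.74 + 16 × 0.26 = 194.34 ppm.
Deficit to target: 237 − 194.34 = 42.66 mg/L.
As CaCO₃: 42.66 mg/L × 3,210 L = 136.9 g; ÷ 100.1 = 1.368 mol Ca²⁺.
Mass: 1.368 × 111 = 151.8 g.

152 g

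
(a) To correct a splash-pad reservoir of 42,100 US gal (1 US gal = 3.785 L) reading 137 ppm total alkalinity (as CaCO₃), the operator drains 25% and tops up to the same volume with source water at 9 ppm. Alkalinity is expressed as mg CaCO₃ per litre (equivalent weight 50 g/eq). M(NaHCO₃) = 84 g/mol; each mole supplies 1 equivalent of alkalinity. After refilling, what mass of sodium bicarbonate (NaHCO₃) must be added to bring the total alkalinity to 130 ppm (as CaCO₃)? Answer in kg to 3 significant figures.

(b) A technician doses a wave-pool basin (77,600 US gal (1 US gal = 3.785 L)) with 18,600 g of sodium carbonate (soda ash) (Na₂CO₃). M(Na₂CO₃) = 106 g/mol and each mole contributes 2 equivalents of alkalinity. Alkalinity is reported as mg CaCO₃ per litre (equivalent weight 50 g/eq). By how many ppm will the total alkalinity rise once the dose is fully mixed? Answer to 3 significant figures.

(a) 6.69 kg; (b) 59.7 ppm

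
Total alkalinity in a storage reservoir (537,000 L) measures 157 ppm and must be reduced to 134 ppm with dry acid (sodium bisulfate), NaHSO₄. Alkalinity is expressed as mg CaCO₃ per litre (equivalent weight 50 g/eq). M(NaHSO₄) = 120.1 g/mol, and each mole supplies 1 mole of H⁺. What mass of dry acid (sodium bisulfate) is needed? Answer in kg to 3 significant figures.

Alkalinity to neutralize: (157 − 134) = 23 mg/L as CaCO₃ × 537,000 L = 12,350 g as CaCO₃.
Equivalents of H⁺ required: 12,350 ÷ 50 g/eq = 247 eq = 247 mol NaHSO₄.
Mass of NaHSO₄: 247 × 120.1 = 29,670 g.

29.7 kg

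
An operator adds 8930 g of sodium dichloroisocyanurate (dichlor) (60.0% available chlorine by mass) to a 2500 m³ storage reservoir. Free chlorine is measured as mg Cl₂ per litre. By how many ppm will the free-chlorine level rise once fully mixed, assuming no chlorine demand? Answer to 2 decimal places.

2.14 ppm

Volume: 2500 m³ = 2,500,000 L.
Available chlorine delivered: 8930 g × 0.6 = 5358 g as Cl₂.
Concentration rise: 5358 g / 2,500,000 L = 2.143 mg/L = 2.14 ppm.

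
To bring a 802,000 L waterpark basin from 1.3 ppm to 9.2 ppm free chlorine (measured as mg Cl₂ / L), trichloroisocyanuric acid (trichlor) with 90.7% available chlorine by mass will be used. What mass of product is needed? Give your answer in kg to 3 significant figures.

6.99 kg

Chlorine deficit: 9.2 − 1.3 = 7.9 ppm = 7.9 mg/L as Cl₂.
Cl₂ equivalent needed: 7.9 mg/L × 802,000 L = 6,336,000 mg = 6336 g.
Product at 90.7% available chlorine: 6336 / 0.907 = 6985 g.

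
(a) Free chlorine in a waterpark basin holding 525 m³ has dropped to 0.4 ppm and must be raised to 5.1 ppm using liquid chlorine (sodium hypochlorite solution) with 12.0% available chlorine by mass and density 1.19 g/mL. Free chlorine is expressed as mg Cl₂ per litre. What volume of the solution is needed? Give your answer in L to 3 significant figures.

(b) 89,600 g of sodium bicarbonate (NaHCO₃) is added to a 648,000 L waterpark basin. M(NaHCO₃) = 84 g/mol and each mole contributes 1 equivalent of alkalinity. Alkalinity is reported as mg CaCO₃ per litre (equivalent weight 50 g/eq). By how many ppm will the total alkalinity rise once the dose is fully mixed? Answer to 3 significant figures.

(a) 17.3 L; (b) 82.3 ppm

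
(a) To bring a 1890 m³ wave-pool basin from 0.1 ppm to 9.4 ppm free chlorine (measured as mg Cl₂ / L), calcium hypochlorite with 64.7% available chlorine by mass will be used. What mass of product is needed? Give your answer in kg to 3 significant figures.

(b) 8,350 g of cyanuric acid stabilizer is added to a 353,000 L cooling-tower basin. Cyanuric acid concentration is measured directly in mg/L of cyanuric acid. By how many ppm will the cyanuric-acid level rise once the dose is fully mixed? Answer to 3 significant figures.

(a) 27.2 kg; (b) 23.7 ppm

(a) Volume: 1890 m³ = 1,890,000 L.
(a) Chlorine deficit: 9.4 − 0.1 = 9.3 ppm = 9.3 mg/L as Cl₂.
(a) Cl₂ equivalent needed: 9.3 mg/L × 1,890,000 L = 17,580,000 mg = 17,580 g.
(a) Product at 64.7% available chlorine: 17,580 / 0.647 = 27,170 g.

(b) Rise: 8,350 g / 353,000 L × 1000 = 23.65 mg/L.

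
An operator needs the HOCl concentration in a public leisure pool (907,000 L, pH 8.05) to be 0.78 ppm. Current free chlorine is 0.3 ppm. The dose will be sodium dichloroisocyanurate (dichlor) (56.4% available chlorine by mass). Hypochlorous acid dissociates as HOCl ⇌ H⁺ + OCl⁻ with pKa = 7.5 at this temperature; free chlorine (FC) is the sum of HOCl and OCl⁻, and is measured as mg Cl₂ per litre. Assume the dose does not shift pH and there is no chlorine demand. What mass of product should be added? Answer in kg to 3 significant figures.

[OCl⁻]/[HOCl] = 10^(pH − pKa) = 10^(8.05 − 7.5) = 3.548; fraction as HOCl = 1/(1 + 3.548) = 0.2199.
Free chlorine required for 0.78 ppm HOCl: 0.78 / 0.2199 = 3.548 ppm.
FC to add: 3.548 − 0.3 = 3.248 mg/L as Cl₂.
Cl₂ equivalent: 3.248 mg/L × 907,000 L = 2946 g.
Product at 56.4% available Cl: 2946 / 0.564 = 5223 g.

5.22 kg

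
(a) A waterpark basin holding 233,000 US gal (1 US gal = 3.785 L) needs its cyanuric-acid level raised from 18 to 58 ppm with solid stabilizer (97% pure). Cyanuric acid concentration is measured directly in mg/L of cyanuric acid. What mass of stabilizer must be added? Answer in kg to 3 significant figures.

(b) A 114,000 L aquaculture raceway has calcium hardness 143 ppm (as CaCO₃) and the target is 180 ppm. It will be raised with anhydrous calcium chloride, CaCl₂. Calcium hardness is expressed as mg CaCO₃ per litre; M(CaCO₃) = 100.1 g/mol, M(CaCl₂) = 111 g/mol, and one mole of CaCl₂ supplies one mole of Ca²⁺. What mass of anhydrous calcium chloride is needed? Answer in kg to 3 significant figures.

(a) 36.4 kg; (b) 4.68 kg

(a) Volume: 233,000 US gal × 3.785 L/gal = 881,905 L.
(a) CYA to add: (58 − 18) = 40 mg/L × 881,905 L = 35,280 g cyanuric acid.
(a) At 97% purity: 35,280 / 0.97 = 36,370 g product.

(b) Hardness to add: (180 − 143) = 37 mg/L as CaCO₃ × 114,000 L = 4218 g as CaCO₃.
(b) Moles of Ca²⁺ (1 mol Ca²⁺ ≡ 1 mol CaCO₃): 4218 / 100.1 g/mol = 42.14 mol.
(b) Mass of CaCl₂: 42.14 × 111 = 4677 g.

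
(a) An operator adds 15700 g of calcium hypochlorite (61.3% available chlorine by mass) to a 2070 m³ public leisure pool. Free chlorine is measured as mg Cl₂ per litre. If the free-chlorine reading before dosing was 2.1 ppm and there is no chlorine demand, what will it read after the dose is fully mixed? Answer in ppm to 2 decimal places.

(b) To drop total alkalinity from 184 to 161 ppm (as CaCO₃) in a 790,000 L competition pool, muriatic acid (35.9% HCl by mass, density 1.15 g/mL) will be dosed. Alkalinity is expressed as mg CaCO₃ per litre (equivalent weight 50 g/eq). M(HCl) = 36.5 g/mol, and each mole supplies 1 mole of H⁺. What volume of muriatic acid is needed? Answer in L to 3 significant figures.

(a) 6.75 ppm; (b) 32.1 L

(a) Volume: 2070 m³ = 2,070,000 L.
(a) Available chlorine delivered: 15,700 g × 0.613 = 9624 g as Cl₂.
(a) Concentration rise: 9624 g / 2,070,000 L = 4.649 mg/L = 4.65 ppm.
(a) Final FC: 2.1 + 4.65 = 6.75 ppm.

(b) Alkalinity to neutralize: (184 − 161) = 23 mg/L as CaCO₃ × 790,000 L = 18,170 g as CaCO₃.
(b) Equivalents of H⁺ required: 18,170 ÷ 50 g/eq = 363.4 eq = 363.4 mol HCl.
(b) Mass of HCl: 363.4 × 36.5 = 13,260 g.
(b) Mass of 35.9% solution: 13,260 / 0.359 = 36,950 g.
(b) Volume: 36,950 g ÷ 1.15 g/mL = 32,130 mL.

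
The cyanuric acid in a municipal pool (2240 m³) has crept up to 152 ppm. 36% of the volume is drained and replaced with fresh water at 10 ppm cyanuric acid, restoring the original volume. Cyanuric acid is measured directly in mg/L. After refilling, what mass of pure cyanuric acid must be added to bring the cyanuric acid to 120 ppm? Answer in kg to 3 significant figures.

42.8 kg

Volume: 2240 m³ = 2,240,000 L.
After draining 36% and refilling: 152 × 0.64 + 10 × 0.36 = 100.88 ppm.
Deficit to target: 120 − 100.88 = 19.12 mg/L.
Mass: 19.12 mg/L × 2,240,000 L = 42,830 g cyanuric acid.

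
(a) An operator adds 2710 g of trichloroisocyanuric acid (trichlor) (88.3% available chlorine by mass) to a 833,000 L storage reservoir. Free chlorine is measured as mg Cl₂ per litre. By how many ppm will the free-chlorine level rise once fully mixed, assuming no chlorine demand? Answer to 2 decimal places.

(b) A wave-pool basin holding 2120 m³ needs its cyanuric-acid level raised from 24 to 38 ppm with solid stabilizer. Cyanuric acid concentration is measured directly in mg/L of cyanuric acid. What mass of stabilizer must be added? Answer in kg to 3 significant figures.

(a) 2.87 ppm; (b) 29.7 kg

(a) Available chlorine delivered: 2710 g × 0.883 = 2393 g as Cl₂.
(a) Concentration rise: 2393 g / 833,000 L = 2.873 mg/L = 2.87 ppm.

(b) Volume: 2120 m³ = 2,120,000 L.
(b) CYA to add: (38 − 24) = 14 mg/L × 2,120,000 L = 29,680 g cyanuric acid.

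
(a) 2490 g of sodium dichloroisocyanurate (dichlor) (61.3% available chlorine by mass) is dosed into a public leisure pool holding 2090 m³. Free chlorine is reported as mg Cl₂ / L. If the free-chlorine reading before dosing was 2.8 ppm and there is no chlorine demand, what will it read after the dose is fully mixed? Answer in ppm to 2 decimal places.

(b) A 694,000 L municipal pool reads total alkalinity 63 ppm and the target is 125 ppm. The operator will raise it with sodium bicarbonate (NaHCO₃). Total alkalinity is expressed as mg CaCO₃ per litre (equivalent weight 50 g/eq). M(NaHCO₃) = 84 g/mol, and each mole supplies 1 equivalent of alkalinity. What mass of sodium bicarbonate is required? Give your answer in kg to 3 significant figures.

(a) Volume: 2090 m³ = 2,090,000 L.
(a) Available chlorine delivered: 2490 g × 0.613 = 1526 g as Cl₂.
(a) Concentration rise: 1526 g / 2,090,000 L = 0.7303 mg/L = 0.73 ppm.
(a) Final FC: 2.8 + 0.73 = 3.53 ppm.

(b) Alkalinity to add: (125 − 63) = 62 mg/L as CaCO₃ × 694,000 L = 43,030 g as CaCO₃.
(b) Equivalents: 43,030 g ÷ 50 g/eq = 860.6 eq.
(b) NaHCO₃ supplies 1 eq per mole → 860.6 mol.
(b) Mass: 860.6 mol × 84 g/mol = 72,290 g.

(a) 3.53 ppm; (b) 72.3 kg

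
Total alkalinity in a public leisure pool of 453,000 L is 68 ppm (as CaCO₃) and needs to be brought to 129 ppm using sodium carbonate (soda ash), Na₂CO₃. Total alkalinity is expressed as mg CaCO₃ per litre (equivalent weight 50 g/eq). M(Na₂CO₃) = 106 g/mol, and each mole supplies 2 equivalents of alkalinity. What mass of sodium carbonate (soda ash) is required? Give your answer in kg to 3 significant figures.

29.3 kg

Alkalinity to add: (129 − 68) = 61 mg/L as CaCO₃ × 453,000 L = 27,630 g as CaCO₃.
Equivalents: 27,630 g ÷ 50 g/eq = 552.7 eq.
Each mole of Na₂CO₃ supplies 2 eq, so 552.7 / 2 = 276.3 mol.
Mass: 276.3 mol × 106 g/mol = 29,290 g.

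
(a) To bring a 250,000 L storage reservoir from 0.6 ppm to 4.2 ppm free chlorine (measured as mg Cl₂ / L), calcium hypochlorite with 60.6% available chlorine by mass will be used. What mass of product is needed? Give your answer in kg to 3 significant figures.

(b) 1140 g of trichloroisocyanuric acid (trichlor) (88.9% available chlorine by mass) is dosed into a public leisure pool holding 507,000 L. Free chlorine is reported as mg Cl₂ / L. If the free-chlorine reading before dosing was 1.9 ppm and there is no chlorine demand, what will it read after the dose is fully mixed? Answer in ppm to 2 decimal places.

(a) Chlorine deficit: 4.2 − 0.6 = 3.6 ppm = 3.6 mg/L as Cl₂.
(a) Cl₂ equivalent needed: 3.6 mg/L × 250,000 L = 900,000 mg = 900 g.
(a) Product at 60.6% available chlorine: 900 / 0.606 = 1485 g.

(b) Available chlorine delivered: 1140 g × 0.889 = 1013 g as Cl₂.
(b) Concentration rise: 1013 g / 507,000 L = 1.999 mg/L = 2.00 ppm.
(b) Final FC: 1.9 + 2.00 = 3.90 ppm.

(a) 1.49 kg; (b) 3.90 ppm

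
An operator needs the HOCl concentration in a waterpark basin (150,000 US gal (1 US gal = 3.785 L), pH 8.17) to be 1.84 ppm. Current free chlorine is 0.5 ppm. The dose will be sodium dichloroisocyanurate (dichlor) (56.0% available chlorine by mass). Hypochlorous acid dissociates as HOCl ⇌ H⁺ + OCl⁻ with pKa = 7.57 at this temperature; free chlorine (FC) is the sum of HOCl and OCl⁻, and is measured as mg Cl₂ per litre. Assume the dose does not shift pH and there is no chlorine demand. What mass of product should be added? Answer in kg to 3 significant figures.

Volume: 150,000 US gal × 3.785 L/gal = 567,750 L.
[OCl⁻]/[HOCl] = 10^(pH − pKa) = 10^(8.17 − 7.57) = 3.981; fraction as HOCl = 1/(1 + 3.981) = 0.2008.
Free chlorine required for 1.84 ppm HOCl: 1.84 / 0.2008 = 9.165 ppm.
FC to add: 9.165 − 0.5 = 8.665 mg/L as Cl₂.
Cl₂ equivalent: 8.665 mg/L × 567,750 L = 4920 g.
Product at 56.0% available Cl: 4920 / 0.56 = 8785 g.

8.79 kg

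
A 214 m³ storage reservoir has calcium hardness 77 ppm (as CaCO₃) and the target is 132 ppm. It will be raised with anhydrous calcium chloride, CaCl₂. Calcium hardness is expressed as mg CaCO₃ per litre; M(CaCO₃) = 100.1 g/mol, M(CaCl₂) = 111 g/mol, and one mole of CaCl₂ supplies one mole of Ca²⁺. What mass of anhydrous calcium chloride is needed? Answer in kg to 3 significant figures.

Volume: 214 m³ = 214,000 L.
Hardness to add: (132 − 77) = 55 mg/L as CaCO₃ × 214,000 L = 11,770 g as CaCO₃.
Moles of Ca²⁺ (1 mol Ca²⁺ ≡ 1 mol CaCO₃): 11,770 / 100.1 g/mol = 117.6 mol.
Mass of CaCl₂: 117.6 × 111 = 13,050 g.

13.1 kg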